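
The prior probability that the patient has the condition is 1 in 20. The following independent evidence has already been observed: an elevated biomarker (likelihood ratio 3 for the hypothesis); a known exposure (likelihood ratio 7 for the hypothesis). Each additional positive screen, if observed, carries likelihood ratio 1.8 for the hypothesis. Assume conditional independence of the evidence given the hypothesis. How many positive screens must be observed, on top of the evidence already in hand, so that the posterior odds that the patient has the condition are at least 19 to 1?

5

Prior odds = 0.05/0.95 = 1/19.
Combined Bayes factor of the evidence already in hand = 3 × 7 = 21.
Odds after that evidence = (1/19) × 21 = 21/19.
Target odds = 19.
Need 1.8ⁿ ≥ 19 ÷ (21/19) = 361/21.
1.8⁴ = 10.4976 falls short of 361/21 but 1.8⁵ = 18.89568 reaches it, so n = 5.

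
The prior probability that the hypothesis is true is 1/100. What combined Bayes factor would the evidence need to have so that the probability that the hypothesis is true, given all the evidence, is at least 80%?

Prior odds = 0.01/0.99 = 1/99.
Target odds = 0.8/0.2 = 4.
Required Bayes factor = 4 ÷ (1/99) = 396.

396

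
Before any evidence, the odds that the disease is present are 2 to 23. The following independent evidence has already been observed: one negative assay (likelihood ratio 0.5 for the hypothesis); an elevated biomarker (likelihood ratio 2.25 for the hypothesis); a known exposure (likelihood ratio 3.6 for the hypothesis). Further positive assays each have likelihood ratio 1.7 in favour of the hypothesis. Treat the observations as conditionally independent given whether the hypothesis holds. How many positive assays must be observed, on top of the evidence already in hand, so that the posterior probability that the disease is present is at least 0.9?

Prior odds = 2/23.
Combined Bayes factor of the evidence already in hand = 0.5 × 2.25 × 3.6 = 4.05.
Odds after that evidence = (2/23) × 4.05 = 81/230.
Target odds = 0.9/0.1 = 9.
Need 1.7ⁿ ≥ 9 ÷ (81/230) = 230/9.
1.7⁶ = 24137569/1000000 falls short of 230/9 but 1.7⁷ = 410338673/10000000 reaches it, so n = 7.

7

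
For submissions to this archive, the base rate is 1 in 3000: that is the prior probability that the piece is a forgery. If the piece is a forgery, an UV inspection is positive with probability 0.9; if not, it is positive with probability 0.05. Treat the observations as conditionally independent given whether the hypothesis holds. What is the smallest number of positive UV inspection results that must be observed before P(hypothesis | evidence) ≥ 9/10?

Prior odds: (1/3000) ÷ (2999/3000) = 1/2999.
Likelihood ratio of a positive = 0.9/0.05 = 18.
Target posterior odds = 0.9/0.1 = 9.
Need (1/2999) × 18ⁿ ≥ 9, i.e. 18ⁿ ≥ 26991.
18³ = 5832 falls short of 26991 but 18⁴ = 104976 reaches it, so n = 4.

4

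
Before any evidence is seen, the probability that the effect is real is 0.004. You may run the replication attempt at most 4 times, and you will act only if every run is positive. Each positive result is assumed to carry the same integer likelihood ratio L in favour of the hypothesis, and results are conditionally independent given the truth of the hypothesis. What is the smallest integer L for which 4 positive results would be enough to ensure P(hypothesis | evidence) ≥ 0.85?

Prior odds = 0.004/0.996 = 1/249.
Target odds = 0.85/0.15 = 17/3.
Need L⁴ ≥ 17/3 ÷ (1/249) = 1411.
6⁴ = 1296 < 1411 ≤ 2401 = 7⁴, so L = 7.

7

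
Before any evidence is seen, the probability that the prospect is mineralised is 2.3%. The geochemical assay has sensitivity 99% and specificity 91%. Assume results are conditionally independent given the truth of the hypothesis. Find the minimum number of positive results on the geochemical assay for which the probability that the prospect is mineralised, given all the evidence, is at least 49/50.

4

Prior odds: 0.023 ÷ 0.977 = 23/977.
False-positive rate = 1 − 0.91 = 0.09; likelihood ratio of a positive = 0.99/0.09 = 11.
Target odds: 0.98 ÷ 0.02 = 49.
Need (23/977) × 11ⁿ ≥ 49, i.e. 11ⁿ ≥ 47873/23.
11³ = 1331 falls short of 47873/23 but 11⁴ = 14641 reaches it, so n = 4.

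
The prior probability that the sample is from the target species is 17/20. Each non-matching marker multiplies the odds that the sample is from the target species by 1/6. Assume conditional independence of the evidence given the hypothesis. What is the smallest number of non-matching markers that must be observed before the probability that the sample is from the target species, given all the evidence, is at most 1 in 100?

4

Prior odds: 0.85 ÷ 0.15 = 17/3.
Likelihood ratio per non-matching marker = 1/6.
Target odds: 0.01 ÷ 0.99 = 1/99.
Require (1/6)ⁿ ≤ 1/99 ÷ (17/3) = 1/561.
(1/6)³ = 1/216 is still above 1/561 but (1/6)⁴ = 1/1296 is at or below it, so n = 4.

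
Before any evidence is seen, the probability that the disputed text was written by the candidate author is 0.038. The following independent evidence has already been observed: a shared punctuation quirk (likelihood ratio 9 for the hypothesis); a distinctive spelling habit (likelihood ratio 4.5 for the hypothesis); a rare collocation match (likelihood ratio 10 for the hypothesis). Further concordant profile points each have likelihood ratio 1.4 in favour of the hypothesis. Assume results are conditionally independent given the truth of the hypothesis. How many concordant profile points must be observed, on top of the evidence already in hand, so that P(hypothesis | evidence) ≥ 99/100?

6

Prior odds = 0.038/0.962 = 19/481.
Combined Bayes factor of the evidence already in hand = 9 × 4.5 × 10 = 405.
Odds after that evidence = (19/481) × 405 = 7695/481.
Target odds = 0.99/0.01 = 99.
Need 1.4ⁿ ≥ 99 ÷ (7695/481) = 5291/855.
1.4⁵ = 5.37824 falls short of 5291/855 but 1.4⁶ = 117649/15625 reaches it, so n = 6.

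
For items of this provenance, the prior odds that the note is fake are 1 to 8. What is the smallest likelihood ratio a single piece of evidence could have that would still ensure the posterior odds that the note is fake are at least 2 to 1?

Prior odds = 0.125.
Target odds = 2.
Required Bayes factor = 2 ÷ 0.125 = 16.

16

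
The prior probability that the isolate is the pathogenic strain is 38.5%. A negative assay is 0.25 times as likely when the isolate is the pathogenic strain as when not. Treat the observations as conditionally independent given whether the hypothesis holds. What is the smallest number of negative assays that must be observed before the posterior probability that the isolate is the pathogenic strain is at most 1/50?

Prior odds = 0.385/0.615 = 77/123.
Likelihood ratio per negative assay = 0.25.
Target posterior odds = 0.02/0.98 = 1/49.
Require 0.25ⁿ ≤ 1/49 ÷ (77/123) = 123/3773.
0.25² = 0.0625 is still above 123/3773 but 0.25³ = 0.015625 is at or below it, so n = 3.

3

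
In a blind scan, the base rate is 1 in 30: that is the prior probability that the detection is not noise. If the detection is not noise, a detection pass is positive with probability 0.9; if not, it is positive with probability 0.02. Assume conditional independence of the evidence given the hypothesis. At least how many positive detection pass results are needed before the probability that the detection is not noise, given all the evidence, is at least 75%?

2

Prior odds: (1/30) ÷ (29/30) = 1/29.
Likelihood ratio of a positive = 0.9/0.02 = 45.
Target posterior odds = 0.75/0.25 = 3.
Need (1/29) × 45ⁿ ≥ 3, i.e. 45ⁿ ≥ 87.
45¹ = 45 falls short of 87 but 45² = 2025 reaches it, so n = 2.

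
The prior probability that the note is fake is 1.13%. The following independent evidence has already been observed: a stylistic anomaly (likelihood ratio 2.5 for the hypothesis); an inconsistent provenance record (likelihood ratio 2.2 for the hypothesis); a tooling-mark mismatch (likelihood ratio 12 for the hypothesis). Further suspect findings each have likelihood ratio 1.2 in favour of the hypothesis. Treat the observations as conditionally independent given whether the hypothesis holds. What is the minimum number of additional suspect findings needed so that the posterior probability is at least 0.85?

Prior odds = 0.0113/0.9887 = 113/9887.
Combined Bayes factor of the evidence already in hand = 2.5 × 2.2 × 12 = 66.
Odds after that evidence = (113/9887) × 66 = 7458/9887.
Target odds = 0.85/0.15 = 17/3.
Need 1.2ⁿ ≥ 17/3 ÷ (7458/9887) = 168079/22374.
1.2¹¹ = 362797056/48828125 falls short of 168079/22374 but 1.2¹² ≈8.9161 reaches it, so n = 12.

12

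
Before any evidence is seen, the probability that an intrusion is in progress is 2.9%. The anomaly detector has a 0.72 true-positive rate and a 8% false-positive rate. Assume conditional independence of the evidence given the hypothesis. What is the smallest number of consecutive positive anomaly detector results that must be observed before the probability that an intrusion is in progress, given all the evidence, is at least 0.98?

Prior odds = 0.029/0.971 = 29/971.
Likelihood ratio of a positive result = 0.72/0.08 = 9.
Target posterior odds = 0.98/0.02 = 49.
Need (29/971) × 9ⁿ ≥ 49, i.e. 9ⁿ ≥ 47579/29.
9³ = 729 falls short of 47579/29 but 9⁴ = 6561 reaches it, so n = 4.

4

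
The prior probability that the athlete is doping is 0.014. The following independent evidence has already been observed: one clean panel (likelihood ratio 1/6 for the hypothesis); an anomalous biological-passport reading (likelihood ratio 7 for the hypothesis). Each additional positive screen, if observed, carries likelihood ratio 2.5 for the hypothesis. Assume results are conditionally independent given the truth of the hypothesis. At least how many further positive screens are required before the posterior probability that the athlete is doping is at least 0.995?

Prior odds = 0.014/0.986 = 7/493.
Combined Bayes factor of the evidence already in hand = (1/6) × 7 = 7/6.
Odds after that evidence = (7/493) × 7/6 = 49/2958.
Target odds = 0.995/0.005 = 199.
Need 2.5ⁿ ≥ 199 ÷ (49/2958) = 588642/49.
2.5¹⁰ = 9765625/1024 falls short of 588642/49 but 2.5¹¹ = 48828125/2048 reaches it, so n = 11.

11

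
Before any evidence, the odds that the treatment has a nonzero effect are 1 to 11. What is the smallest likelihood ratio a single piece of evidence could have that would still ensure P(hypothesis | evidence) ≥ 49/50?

Prior odds = 1/11.
Target odds = 0.98/0.02 = 49.
Required Bayes factor = 49 ÷ (1/11) = 539.

539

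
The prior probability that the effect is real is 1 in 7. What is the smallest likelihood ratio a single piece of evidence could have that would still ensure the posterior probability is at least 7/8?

Prior odds = (1/7)/(6/7) = 1/6.
Target odds = 0.875/0.125 = 7.
Required Bayes factor = 7 ÷ (1/6) = 42.

42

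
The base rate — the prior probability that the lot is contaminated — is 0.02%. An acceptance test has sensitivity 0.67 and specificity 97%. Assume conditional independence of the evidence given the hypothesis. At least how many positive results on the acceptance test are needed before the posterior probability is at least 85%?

Prior odds = 0.0002/0.9998 = 1/4999.
False-positive rate = 1 − 0.97 = 0.03; likelihood ratio of a positive = 0.67/0.03 = 67/3.
Target posterior odds = 0.85/0.15 = 17/3.
Need (1/4999) × (67/3)ⁿ ≥ 17/3, i.e. (67/3)ⁿ ≥ 84983/3.
(67/3)³ = 300763/27 falls short of 84983/3 but (67/3)⁴ = 20151121/81 reaches it, so n = 4.

4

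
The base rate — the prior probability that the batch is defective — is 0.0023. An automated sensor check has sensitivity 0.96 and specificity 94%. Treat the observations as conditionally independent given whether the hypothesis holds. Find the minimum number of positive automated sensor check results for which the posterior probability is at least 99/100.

Prior odds: 0.0023 ÷ 0.9977 = 23/9977.
False-positive rate = 1 − 0.94 = 0.06; likelihood ratio of a positive = 0.96/0.06 = 16.
Target posterior odds = 0.99/0.01 = 99.
Need (23/9977) × 16ⁿ ≥ 99, i.e. 16ⁿ ≥ 987723/23.
16³ = 4096 falls short of 987723/23 but 16⁴ = 65536 reaches it, so n = 4.

4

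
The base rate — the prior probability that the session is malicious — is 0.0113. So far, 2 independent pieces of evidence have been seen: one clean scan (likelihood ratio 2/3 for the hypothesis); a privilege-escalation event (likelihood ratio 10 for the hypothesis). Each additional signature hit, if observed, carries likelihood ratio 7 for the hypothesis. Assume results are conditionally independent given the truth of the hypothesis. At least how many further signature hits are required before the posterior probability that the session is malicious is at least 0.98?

Prior odds = 0.0113/0.9887 = 113/9887.
Combined Bayes factor of the evidence already in hand = (2/3) × 10 = 20/3.
Odds after that evidence = (113/9887) × 20/3 = 2260/29661.
Target odds = 0.98/0.02 = 49.
Need 7ⁿ ≥ 49 ÷ (2260/29661) = 1453389/2260.
7³ = 343 falls short of 1453389/2260 but 7⁴ = 2401 reaches it, so n = 4.

4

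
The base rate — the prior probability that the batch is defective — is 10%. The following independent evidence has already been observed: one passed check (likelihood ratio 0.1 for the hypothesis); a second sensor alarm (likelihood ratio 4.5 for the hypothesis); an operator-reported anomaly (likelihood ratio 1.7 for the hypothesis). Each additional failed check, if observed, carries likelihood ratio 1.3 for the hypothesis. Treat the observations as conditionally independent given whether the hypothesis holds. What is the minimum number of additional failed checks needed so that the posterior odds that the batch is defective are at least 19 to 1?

Prior odds = 0.1/0.9 = 1/9.
Combined Bayes factor of the evidence already in hand = 0.1 × 4.5 × 1.7 = 0.765.
Odds after that evidence = (1/9) × 0.765 = 0.085.
Target odds = 19.
Need 1.3ⁿ ≥ 19 ÷ 0.085 = 3800/17.
1.3²⁰ ≈190.05 falls short of 3800/17 but 1.3²¹ ≈247.065 reaches it, so n = 21.

21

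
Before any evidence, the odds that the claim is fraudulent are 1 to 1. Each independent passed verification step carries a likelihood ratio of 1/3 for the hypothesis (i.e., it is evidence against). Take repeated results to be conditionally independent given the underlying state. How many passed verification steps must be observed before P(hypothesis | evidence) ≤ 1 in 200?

Prior odds = 1.
Likelihood ratio per passed verification step = 1/3.
Target posterior odds = 0.005/0.995 = 1/199.
Require (1/3)ⁿ ≤ 1/199 ÷ 1 = 1/199.
(1/3)⁴ = 1/81 is still above 1/199 but (1/3)⁵ = 1/243 is at or below it, so n = 5.

5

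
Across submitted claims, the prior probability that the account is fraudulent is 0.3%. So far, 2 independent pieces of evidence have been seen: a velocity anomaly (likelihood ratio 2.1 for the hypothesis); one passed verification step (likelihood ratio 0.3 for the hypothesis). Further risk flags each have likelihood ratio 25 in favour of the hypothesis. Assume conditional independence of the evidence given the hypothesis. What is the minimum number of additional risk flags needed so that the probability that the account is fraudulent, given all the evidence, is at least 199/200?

4

Prior odds = 0.003/0.997 = 3/997.
Combined Bayes factor of the evidence already in hand = 2.1 × 0.3 = 0.63.
Odds after that evidence = (3/997) × 0.63 = 189/99700.
Target odds = 0.995/0.005 = 199.
Need 25ⁿ ≥ 199 ÷ (189/99700) = 19840300/189.
25³ = 15625 falls short of 19840300/189 but 25⁴ = 390625 reaches it, so n = 4.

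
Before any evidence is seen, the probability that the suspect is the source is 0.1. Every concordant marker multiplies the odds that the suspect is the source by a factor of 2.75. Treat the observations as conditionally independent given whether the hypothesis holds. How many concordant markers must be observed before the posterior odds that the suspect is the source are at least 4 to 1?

Prior odds = 0.1/0.9 = 1/9.
Likelihood ratio per concordant marker = 2.75.
Target odds = 4.
Require 2.75ⁿ ≥ 4 ÷ (1/9) = 36.
2.75³ = 20.796875 falls short of 36 but 2.75⁴ = 57.19140625 reaches it, so n = 4.

4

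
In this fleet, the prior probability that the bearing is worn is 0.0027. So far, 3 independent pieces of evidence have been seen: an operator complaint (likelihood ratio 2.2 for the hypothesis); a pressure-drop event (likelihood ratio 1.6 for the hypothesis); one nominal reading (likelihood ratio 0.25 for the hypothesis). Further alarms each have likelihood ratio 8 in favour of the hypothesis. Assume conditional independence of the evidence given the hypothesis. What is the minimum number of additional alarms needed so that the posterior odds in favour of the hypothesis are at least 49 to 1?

5

Prior odds = 0.0027/0.9973 = 27/9973.
Combined Bayes factor of the evidence already in hand = 2.2 × 1.6 × 0.25 = 0.88.
Odds after that evidence = (27/9973) × 0.88 = 594/249325.
Target odds = 49.
Need 8ⁿ ≥ 49 ÷ (594/249325) = 12216925/594.
8⁴ = 4096 falls short of 12216925/594 but 8⁵ = 32768 reaches it, so n = 5.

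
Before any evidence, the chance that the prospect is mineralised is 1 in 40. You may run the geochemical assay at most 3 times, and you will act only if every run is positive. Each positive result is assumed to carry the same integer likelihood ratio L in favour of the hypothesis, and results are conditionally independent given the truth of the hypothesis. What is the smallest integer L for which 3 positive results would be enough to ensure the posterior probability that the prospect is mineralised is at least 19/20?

Prior odds = 0.025/0.975 = 1/39.
Target odds = 0.95/0.05 = 19.
Need L³ ≥ 19 ÷ (1/39) = 741.
9³ = 729 < 741 ≤ 1000 = 10³, so L = 10.

10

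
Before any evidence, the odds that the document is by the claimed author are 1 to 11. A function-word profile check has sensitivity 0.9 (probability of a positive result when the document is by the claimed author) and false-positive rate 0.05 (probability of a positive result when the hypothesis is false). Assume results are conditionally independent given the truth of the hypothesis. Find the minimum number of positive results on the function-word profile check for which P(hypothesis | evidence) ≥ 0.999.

Prior odds = 1/11.
Likelihood ratio of a positive result = 0.9/0.05 = 18.
Target odds: 0.999 ÷ 0.001 = 999.
Need (1/11) × 18ⁿ ≥ 999, i.e. 18ⁿ ≥ 10989.
18³ = 5832 falls short of 10989 but 18⁴ = 104976 reaches it, so n = 4.

4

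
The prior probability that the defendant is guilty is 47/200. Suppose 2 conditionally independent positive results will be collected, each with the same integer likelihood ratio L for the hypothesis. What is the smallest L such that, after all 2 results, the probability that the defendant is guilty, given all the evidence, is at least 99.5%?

26

Prior odds = 0.235/0.765 = 47/153.
Target odds = 0.995/0.005 = 199.
Need L² ≥ 199 ÷ (47/153) = 30447/47.
25² = 625 < 30447/47 ≤ 676 = 26², so L = 26.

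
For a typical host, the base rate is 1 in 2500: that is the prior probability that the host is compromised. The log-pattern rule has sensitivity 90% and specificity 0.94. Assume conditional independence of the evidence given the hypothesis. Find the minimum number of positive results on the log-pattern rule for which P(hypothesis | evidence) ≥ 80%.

4

Prior odds = 0.0004/0.9996 = 1/2499.
False-positive rate = 1 − 0.94 = 0.06; likelihood ratio of a positive = 0.9/0.06 = 15.
Target posterior odds = 0.8/0.2 = 4.
Need (1/2499) × 15ⁿ ≥ 4, i.e. 15ⁿ ≥ 9996.
15³ = 3375 falls short of 9996 but 15⁴ = 50625 reaches it, so n = 4.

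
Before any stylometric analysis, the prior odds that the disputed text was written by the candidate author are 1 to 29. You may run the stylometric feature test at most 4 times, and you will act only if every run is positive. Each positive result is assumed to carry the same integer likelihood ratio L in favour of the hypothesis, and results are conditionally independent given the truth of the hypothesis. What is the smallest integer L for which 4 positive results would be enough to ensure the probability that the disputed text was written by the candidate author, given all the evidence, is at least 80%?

Prior odds = 1/29.
Target odds = 0.8/0.2 = 4.
Need L⁴ ≥ 4 ÷ (1/29) = 116.
3⁴ = 81 < 116 ≤ 256 = 4⁴, so L = 4.

4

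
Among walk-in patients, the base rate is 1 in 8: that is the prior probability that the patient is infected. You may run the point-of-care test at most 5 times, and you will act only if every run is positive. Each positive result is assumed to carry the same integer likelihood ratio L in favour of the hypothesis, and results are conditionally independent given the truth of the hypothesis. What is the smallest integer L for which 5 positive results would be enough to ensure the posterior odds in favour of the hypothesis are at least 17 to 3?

3

Prior odds = 0.125/0.875 = 1/7.
Target odds = 17/3.
Need L⁵ ≥ 17/3 ÷ (1/7) = 119/3.
2⁵ = 32 < 119/3 ≤ 243 = 3⁵, so L = 3.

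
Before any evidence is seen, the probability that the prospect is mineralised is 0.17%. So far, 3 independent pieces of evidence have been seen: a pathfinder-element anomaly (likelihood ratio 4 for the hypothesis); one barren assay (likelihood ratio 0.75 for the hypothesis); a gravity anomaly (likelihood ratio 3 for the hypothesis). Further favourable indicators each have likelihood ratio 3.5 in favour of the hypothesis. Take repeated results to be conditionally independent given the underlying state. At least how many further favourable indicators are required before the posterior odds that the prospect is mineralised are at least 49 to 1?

7

Prior odds = 0.0017/0.9983 = 17/9983.
Combined Bayes factor of the evidence already in hand = 4 × 0.75 × 3 = 9.
Odds after that evidence = (17/9983) × 9 = 153/9983.
Target odds = 49.
Need 3.5ⁿ ≥ 49 ÷ (153/9983) = 489167/153.
3.5⁶ = 1838.265625 falls short of 489167/153 but 3.5⁷ = 823543/128 reaches it, so n = 7.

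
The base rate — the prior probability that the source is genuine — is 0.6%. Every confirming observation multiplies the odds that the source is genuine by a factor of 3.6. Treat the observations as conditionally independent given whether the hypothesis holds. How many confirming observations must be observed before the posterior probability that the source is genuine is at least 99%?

Prior odds = 0.006/0.994 = 3/497.
Likelihood ratio per confirming observation = 3.6.
Target odds: 0.99 ÷ 0.01 = 99.
Require 3.6ⁿ ≥ 99 ÷ (3/497) = 16401.
3.6⁷ = 612220032/78125 falls short of 16401 but 3.6⁸ ≈28211.1 reaches it, so n = 8.

8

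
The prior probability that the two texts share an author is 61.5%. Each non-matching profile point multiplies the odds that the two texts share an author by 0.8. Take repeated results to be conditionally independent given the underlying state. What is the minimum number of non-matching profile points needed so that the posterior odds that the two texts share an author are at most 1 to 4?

9

Prior odds: 0.615 ÷ 0.385 = 123/77.
Likelihood ratio per non-matching profile point = 0.8.
Target odds = 0.25.
Require 0.8ⁿ ≤ 0.25 ÷ (123/77) = 77/492.
0.8⁸ = 65536/390625 is still above 77/492 but 0.8⁹ = 262144/1953125 is at or below it, so n = 9.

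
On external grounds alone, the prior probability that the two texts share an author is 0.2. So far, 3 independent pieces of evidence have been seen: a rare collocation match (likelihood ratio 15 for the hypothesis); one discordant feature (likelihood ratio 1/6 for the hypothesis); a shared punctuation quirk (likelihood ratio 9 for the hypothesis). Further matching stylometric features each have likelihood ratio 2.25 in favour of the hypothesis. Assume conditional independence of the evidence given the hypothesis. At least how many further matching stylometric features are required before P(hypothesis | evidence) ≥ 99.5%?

Prior odds = 0.2/0.8 = 0.25.
Combined Bayes factor of the evidence already in hand = 15 × (1/6) × 9 = 22.5.
Odds after that evidence = 0.25 × 22.5 = 5.625.
Target odds = 0.995/0.005 = 199.
Need 2.25ⁿ ≥ 199 ÷ 5.625 = 1592/45.
2.25⁴ = 25.62890625 falls short of 1592/45 but 2.25⁵ = 59049/1024 reaches it, so n = 5.

5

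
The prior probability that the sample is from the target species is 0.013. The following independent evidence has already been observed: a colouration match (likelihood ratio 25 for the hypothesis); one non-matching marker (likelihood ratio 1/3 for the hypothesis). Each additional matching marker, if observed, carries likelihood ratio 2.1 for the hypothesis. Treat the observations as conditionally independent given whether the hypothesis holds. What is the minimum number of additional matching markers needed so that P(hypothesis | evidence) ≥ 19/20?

7

Prior odds = 0.013/0.987 = 13/987.
Combined Bayes factor of the evidence already in hand = 25 × (1/3) = 25/3.
Odds after that evidence = (13/987) × 25/3 = 325/2961.
Target odds = 0.95/0.05 = 19.
Need 2.1ⁿ ≥ 19 ÷ (325/2961) = 56259/325.
2.1⁶ = 85766121/1000000 falls short of 56259/325 but 2.1⁷ ≈180.109 reaches it, so n = 7.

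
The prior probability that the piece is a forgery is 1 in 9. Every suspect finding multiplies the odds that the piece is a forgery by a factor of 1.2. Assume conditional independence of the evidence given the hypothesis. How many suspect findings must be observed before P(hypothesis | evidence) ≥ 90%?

24

Prior odds = (1/9)/(8/9) = 0.125.
Likelihood ratio per suspect finding = 1.2.
Target posterior odds = 0.9/0.1 = 9.
Need 0.125 × 1.2ⁿ ≥ 9, i.e. 1.2ⁿ ≥ 72.
1.2²³ ≈66.2474 falls short of 72 but 1.2²⁴ ≈79.4968 reaches it, so n = 24.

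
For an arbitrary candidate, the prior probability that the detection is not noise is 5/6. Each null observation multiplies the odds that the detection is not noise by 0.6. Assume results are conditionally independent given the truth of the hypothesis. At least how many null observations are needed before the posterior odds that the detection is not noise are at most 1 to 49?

Prior odds = (5/6)/(1/6) = 5.
Likelihood ratio per null observation = 0.6.
Target odds = 1/49.
Need 5 × 0.6ⁿ ≤ 1/49, i.e. 0.6ⁿ ≤ 1/245.
0.6¹⁰ = 59049/9765625 is still above 1/245 but 0.6¹¹ = 177147/48828125 is at or below it, so n = 11.

11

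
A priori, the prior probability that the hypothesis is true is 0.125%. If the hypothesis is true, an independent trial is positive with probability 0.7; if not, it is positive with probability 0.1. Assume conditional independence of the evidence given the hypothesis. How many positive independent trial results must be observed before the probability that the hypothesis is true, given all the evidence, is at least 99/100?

6

Prior odds: 0.00125 ÷ 0.99875 = 1/799.
Likelihood ratio of a positive = 0.7/0.1 = 7.
Target odds: 0.99 ÷ 0.01 = 99.
Need (1/799) × 7ⁿ ≥ 99, i.e. 7ⁿ ≥ 79101.
7⁵ = 16807 falls short of 79101 but 7⁶ = 117649 reaches it, so n = 6.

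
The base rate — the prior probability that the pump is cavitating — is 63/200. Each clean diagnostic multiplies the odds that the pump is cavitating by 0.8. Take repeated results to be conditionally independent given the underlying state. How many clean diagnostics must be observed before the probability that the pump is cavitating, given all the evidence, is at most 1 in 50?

Prior odds = 0.315/0.685 = 63/137.
Likelihood ratio per clean diagnostic = 0.8.
Target odds: 0.02 ÷ 0.98 = 1/49.
Require 0.8ⁿ ≤ 1/49 ÷ (63/137) = 137/3087.
0.8¹³ ≈0.0549756 is still above 137/3087 but 0.8¹⁴ ≈0.0439805 is at or below it, so n = 14.

14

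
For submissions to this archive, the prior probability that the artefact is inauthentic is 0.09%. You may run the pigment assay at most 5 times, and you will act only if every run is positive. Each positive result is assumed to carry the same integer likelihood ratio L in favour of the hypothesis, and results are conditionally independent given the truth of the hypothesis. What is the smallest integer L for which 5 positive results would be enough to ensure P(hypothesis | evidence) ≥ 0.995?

12

Prior odds = 0.0009/0.9991 = 9/9991.
Target odds = 0.995/0.005 = 199.
Need L⁵ ≥ 199 ÷ (9/9991) = 1988209/9.
11⁵ = 161051 < 1988209/9 ≤ 248832 = 12⁵, so L = 12.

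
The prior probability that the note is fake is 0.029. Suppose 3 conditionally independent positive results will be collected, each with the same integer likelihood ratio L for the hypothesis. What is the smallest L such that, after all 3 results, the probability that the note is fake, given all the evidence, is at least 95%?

Prior odds = 0.029/0.971 = 29/971.
Target odds = 0.95/0.05 = 19.
Need L³ ≥ 19 ÷ (29/971) = 18449/29.
8³ = 512 < 18449/29 ≤ 729 = 9³, so L = 9.

9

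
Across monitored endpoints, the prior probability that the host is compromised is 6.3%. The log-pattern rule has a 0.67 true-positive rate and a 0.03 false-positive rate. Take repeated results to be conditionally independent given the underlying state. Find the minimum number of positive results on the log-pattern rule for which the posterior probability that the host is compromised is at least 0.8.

2

Prior odds: 0.063 ÷ 0.937 = 63/937.
Likelihood ratio of a positive result = 0.67/0.03 = 67/3.
Target posterior odds = 0.8/0.2 = 4.
Need (63/937) × (67/3)ⁿ ≥ 4, i.e. (67/3)ⁿ ≥ 3748/63.
(67/3)¹ = 67/3 falls short of 3748/63 but (67/3)² = 4489/9 reaches it, so n = 2.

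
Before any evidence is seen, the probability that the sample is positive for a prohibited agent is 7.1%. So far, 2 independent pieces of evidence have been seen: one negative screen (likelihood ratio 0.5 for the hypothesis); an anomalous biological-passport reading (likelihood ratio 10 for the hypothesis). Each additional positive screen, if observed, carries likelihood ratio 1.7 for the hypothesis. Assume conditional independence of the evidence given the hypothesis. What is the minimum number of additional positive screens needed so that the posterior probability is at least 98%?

Prior odds = 0.071/0.929 = 71/929.
Combined Bayes factor of the evidence already in hand = 0.5 × 10 = 5.
Odds after that evidence = (71/929) × 5 = 355/929.
Target odds = 0.98/0.02 = 49.
Need 1.7ⁿ ≥ 49 ÷ (355/929) = 45521/355.
1.7⁹ ≈118.588 falls short of 45521/355 but 1.7¹⁰ ≈201.599 reaches it, so n = 10.

10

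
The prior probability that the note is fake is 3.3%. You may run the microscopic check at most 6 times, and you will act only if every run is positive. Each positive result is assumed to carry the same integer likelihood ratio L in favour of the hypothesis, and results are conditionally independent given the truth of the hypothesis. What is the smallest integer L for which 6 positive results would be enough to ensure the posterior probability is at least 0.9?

3

Prior odds = 0.033/0.967 = 33/967.
Target odds = 0.9/0.1 = 9.
Need L⁶ ≥ 9 ÷ (33/967) = 2901/11.
2⁶ = 64 < 2901/11 ≤ 729 = 3⁶, so L = 3.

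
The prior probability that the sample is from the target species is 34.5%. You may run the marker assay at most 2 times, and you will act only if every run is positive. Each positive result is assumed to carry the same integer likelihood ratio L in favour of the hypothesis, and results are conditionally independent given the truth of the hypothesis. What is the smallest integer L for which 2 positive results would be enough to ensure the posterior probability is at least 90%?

Prior odds = 0.345/0.655 = 69/131.
Target odds = 0.9/0.1 = 9.
Need L² ≥ 9 ÷ (69/131) = 393/23.
4² = 16 < 393/23 ≤ 25 = 5², so L = 5.

5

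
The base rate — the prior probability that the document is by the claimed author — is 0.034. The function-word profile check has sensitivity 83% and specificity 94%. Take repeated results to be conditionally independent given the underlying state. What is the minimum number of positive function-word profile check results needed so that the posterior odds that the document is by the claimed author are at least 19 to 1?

3

Prior odds = 0.034/0.966 = 17/483.
False-positive rate = 1 − 0.94 = 0.06; likelihood ratio of a positive = 0.83/0.06 = 83/6.
Target odds = 19.
Require (83/6)ⁿ ≥ 19 ÷ (17/483) = 9177/17.
(83/6)² = 6889/36 falls short of 9177/17 but (83/6)³ = 571787/216 reaches it, so n = 3.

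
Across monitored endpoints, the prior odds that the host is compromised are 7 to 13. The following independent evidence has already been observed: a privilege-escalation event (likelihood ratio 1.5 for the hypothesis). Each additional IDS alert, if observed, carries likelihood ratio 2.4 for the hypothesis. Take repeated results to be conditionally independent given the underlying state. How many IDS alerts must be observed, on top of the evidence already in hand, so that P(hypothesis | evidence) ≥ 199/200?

7

Prior odds = 7/13.
Bayes factor of the evidence already in hand = 1.5.
Odds after that evidence = (7/13) × 1.5 = 21/26.
Target odds = 0.995/0.005 = 199.
Need 2.4ⁿ ≥ 199 ÷ (21/26) = 5174/21.
2.4⁶ = 2985984/15625 falls short of 5174/21 but 2.4⁷ = 35831808/78125 reaches it, so n = 7.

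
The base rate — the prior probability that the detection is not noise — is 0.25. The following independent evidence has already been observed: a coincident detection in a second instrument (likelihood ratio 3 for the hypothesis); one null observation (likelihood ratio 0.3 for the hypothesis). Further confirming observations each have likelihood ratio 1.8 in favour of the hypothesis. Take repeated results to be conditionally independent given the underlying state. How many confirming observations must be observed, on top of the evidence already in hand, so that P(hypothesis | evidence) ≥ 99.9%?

14

Prior odds = 0.25/0.75 = 1/3.
Combined Bayes factor of the evidence already in hand = 3 × 0.3 = 0.9.
Odds after that evidence = (1/3) × 0.9 = 0.3.
Target odds = 0.999/0.001 = 999.
Need 1.8ⁿ ≥ 999 ÷ 0.3 = 3330.
1.8¹³ ≈2082.3 falls short of 3330 but 1.8¹⁴ ≈3748.13 reaches it, so n = 14.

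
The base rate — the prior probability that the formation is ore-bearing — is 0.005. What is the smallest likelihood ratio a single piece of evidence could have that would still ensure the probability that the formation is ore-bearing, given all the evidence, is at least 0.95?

Prior odds = 0.005/0.995 = 1/199.
Target odds = 0.95/0.05 = 19.
Required Bayes factor = 19 ÷ (1/199) = 3781.

3781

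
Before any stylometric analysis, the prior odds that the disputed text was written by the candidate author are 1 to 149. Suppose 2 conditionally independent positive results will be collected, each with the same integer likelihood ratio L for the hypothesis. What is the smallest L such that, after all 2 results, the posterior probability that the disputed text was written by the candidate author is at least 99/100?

Prior odds = 1/149.
Target odds = 0.99/0.01 = 99.
Need L² ≥ 99 ÷ (1/149) = 14751.
121² = 14641 < 14751 ≤ 14884 = 122², so L = 122.

122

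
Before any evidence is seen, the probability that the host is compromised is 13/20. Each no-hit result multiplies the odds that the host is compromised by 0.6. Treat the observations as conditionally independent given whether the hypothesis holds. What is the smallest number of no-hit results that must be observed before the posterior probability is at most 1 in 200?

Prior odds: 0.65 ÷ 0.35 = 13/7.
Likelihood ratio per no-hit result = 0.6.
Target odds: 0.005 ÷ 0.995 = 1/199.
Need (13/7) × 0.6ⁿ ≤ 1/199, i.e. 0.6ⁿ ≤ 7/2587.
0.6¹¹ = 177147/48828125 is still above 7/2587 but 0.6¹² = 531441/244140625 is at or below it, so n = 12.

12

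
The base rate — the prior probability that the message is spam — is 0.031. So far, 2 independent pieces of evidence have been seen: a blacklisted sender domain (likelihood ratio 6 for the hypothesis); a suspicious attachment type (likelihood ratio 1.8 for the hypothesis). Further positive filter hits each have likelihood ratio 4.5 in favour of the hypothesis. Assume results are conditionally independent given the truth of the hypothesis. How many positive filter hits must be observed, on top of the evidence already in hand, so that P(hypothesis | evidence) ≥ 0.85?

2

Prior odds = 0.031/0.969 = 31/969.
Combined Bayes factor of the evidence already in hand = 6 × 1.8 = 10.8.
Odds after that evidence = (31/969) × 10.8 = 558/1615.
Target odds = 0.85/0.15 = 17/3.
Need 4.5ⁿ ≥ 17/3 ÷ (558/1615) = 27455/1674.
4.5¹ = 4.5 falls short of 27455/1674 but 4.5² = 20.25 reaches it, so n = 2.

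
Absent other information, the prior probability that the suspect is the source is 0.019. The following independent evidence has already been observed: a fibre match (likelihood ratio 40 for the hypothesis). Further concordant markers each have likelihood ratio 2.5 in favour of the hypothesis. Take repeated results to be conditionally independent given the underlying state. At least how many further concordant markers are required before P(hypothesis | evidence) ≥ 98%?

Prior odds = 0.019/0.981 = 19/981.
Bayes factor of the evidence already in hand = 40.
Odds after that evidence = (19/981) × 40 = 760/981.
Target odds = 0.98/0.02 = 49.
Need 2.5ⁿ ≥ 49 ÷ (760/981) = 48069/760.
2.5⁴ = 39.0625 falls short of 48069/760 but 2.5⁵ = 97.65625 reaches it, so n = 5.

5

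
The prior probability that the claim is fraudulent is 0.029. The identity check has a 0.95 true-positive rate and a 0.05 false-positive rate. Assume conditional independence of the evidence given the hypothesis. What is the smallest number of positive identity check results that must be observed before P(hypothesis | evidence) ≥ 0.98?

3

Prior odds: 0.029 ÷ 0.971 = 29/971.
Likelihood ratio of a positive result = 0.95/0.05 = 19.
Target posterior odds = 0.98/0.02 = 49.
Need (29/971) × 19ⁿ ≥ 49, i.e. 19ⁿ ≥ 47579/29.
19² = 361 falls short of 47579/29 but 19³ = 6859 reaches it, so n = 3.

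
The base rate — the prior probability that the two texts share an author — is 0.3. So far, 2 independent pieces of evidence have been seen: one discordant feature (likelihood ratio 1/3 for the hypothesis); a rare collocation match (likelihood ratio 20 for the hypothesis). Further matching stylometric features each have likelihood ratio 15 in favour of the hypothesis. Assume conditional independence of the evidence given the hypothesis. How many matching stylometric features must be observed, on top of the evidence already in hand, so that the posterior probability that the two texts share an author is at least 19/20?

Prior odds = 0.3/0.7 = 3/7.
Combined Bayes factor of the evidence already in hand = (1/3) × 20 = 20/3.
Odds after that evidence = (3/7) × 20/3 = 20/7.
Target odds = 0.95/0.05 = 19.
Need 15ⁿ ≥ 19 ÷ (20/7) = 6.65.
15¹ = 15, which meets the required 6.65; so n = 1.

1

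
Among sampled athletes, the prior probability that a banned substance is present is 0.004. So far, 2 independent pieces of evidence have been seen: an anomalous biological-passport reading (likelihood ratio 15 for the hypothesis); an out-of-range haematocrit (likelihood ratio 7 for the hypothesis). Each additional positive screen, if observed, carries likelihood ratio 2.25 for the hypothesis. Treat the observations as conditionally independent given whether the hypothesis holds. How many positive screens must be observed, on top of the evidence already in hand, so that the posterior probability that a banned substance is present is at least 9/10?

Prior odds = 0.004/0.996 = 1/249.
Combined Bayes factor of the evidence already in hand = 15 × 7 = 105.
Odds after that evidence = (1/249) × 105 = 35/83.
Target odds = 0.9/0.1 = 9.
Need 2.25ⁿ ≥ 9 ÷ (35/83) = 747/35.
2.25³ = 11.390625 falls short of 747/35 but 2.25⁴ = 25.62890625 reaches it, so n = 4.

4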